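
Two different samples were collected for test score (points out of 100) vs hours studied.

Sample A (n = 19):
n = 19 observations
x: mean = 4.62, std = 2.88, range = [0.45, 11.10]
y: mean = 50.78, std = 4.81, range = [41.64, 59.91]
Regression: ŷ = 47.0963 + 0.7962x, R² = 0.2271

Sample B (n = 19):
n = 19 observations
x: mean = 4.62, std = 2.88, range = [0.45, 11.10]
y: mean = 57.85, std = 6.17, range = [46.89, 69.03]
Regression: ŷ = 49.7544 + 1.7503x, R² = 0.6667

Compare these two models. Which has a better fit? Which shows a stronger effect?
Model B has the better fit (R² = 0.6667 vs 0.2271). Model B shows the stronger effect (|β₁| = 1.7503 vs 0.7962).

Model Comparison:

Goodness of fit (R²):
- Model A: R² = 0.2271 → 22.71% of variance in test score explained
- Model B: R² = 0.6667 → 66.67% of variance in test score explained
- 0.6667 > 0.2271 → Model B has the better fit

Effect size (slope magnitude):
- Model A: β₁ = 0.7962 → predicted test score rises 0.7962 points per additional hour of study time
- Model B: β₁ = 1.7503 → predicted test score rises 1.7503 points per additional hour of study time
- |0.7962| < |1.7503| → Model B shows the stronger marginal effect

Note: The two samples could reflect different populations, time periods, or measurement quality.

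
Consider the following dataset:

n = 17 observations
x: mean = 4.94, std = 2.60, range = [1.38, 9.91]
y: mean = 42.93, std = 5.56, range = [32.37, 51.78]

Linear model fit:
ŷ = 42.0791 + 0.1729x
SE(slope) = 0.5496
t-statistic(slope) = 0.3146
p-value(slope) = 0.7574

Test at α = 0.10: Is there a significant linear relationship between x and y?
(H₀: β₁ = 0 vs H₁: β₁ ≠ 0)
p-value = 0.7574 ≥ α = 0.10, so we fail to reject H₀. The relationship is not significant.

Hypothesis test for the slope coefficient:

H₀: β₁ = 0 (no linear relationship)
H₁: β₁ ≠ 0 (linear relationship exists)

Test statistic: t = β̂₁ / SE(β̂₁) = 0.1729 / 0.5496 = 0.3146

p = 0.7574: how often a slope estimate this far from 0 (in SE units) would arise by chance if β₁ were truly 0.

Decision rule: reject H₀ if p-value < α.
p-value = 0.7574 ≥ α = 0.10 → fail to reject H₀.

Conclusion: the linear association between x and y is not significant at the 10% level.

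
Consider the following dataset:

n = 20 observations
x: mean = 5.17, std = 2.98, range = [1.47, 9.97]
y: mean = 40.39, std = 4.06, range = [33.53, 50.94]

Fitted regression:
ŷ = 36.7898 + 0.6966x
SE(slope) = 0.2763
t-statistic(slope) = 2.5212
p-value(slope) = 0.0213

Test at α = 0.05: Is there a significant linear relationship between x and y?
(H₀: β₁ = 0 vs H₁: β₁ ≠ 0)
Since p-value = 0.0213 < α = 0.05, reject H₀ — the slope is significantly different from 0.

Hypothesis test for the slope coefficient:

H₀: β₁ = 0 (no linear relationship)
H₁: β₁ ≠ 0 (linear relationship exists)

Test statistic: t = β̂₁ / SE(β̂₁) = 0.6966 / 0.2763 = 2.5212

The p-value (0.0213) is the probability, under H₀, of a t-statistic at least as extreme as |t| = 2.5212 (two-sided, df = n − 2 = 18).

Decision rule: reject H₀ if p-value < α.
p-value = 0.0213 < α = 0.05 → reject H₀.

There is sufficient evidence at the 5% significance level to conclude that a linear relationship exists between x and y.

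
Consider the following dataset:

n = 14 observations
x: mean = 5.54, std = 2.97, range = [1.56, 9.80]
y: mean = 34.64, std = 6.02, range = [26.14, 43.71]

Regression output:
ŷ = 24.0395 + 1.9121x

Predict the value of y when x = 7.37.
ŷ = 38.1317

Plug x = 7.37 into the fitted line:

ŷ = 24.0395 + 1.9121 × 7.37
ŷ = 24.0395 + 14.0922
ŷ = 38.1317

This is a point prediction; actual observations scatter around it by roughly the residual standard deviation.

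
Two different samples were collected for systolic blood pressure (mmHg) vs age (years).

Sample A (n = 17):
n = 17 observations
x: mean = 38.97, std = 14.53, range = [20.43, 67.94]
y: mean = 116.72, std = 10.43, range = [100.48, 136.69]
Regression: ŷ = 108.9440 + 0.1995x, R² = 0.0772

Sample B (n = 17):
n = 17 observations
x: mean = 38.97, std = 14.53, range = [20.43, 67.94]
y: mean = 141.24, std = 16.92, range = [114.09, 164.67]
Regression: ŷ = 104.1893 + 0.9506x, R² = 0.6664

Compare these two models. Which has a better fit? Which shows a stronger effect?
Model B has the better fit (R² = 0.6664 vs 0.0772). Model B shows the stronger effect (|β₁| = 0.9506 vs 0.1995).

Model Comparison:

Fit — compare R²:
- Model A: R² = 0.0772 → 7.72% of variance in blood pressure explained
- Model B: R² = 0.6664 → 66.64% of variance in blood pressure explained
- 0.6664 > 0.0772 → Model B has the better fit

Which has the larger per-year effect? (|β₁|)
- Model A: β₁ = 0.1995 → predicted blood pressure rises 0.1995 mmHg per additional year of age
- Model B: β₁ = 0.9506 → predicted blood pressure rises 0.9506 mmHg per additional year of age
- |0.1995| < |0.9506| → Model B shows the stronger marginal effect

Notes:
- A better fit (higher R²) doesn't necessarily mean a more important relationship.
- A steeper slope doesn't make a better model if the scatter around the line is large.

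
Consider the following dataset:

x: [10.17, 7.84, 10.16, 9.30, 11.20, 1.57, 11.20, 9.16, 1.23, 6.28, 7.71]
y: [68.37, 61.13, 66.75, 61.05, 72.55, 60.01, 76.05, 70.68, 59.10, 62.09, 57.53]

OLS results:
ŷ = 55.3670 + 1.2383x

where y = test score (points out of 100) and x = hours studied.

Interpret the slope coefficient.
An increase of one hour in study time is associated with a 1.2383 points increase in predicted test score.

β₁ = 1.2383 is the change in predicted test score (points) per additional hour of study time.

Interpretation:
- Study time up by 1 hour → predicted test score increases by 1.2383 points
- This is a linear approximation: the same per-unit change is assumed across the whole observed x range

The intercept β₀ = 55.3670 is the predicted test score when study time = 0; since the smallest observed x is 1.23, this is an extrapolation and mainly anchors the line.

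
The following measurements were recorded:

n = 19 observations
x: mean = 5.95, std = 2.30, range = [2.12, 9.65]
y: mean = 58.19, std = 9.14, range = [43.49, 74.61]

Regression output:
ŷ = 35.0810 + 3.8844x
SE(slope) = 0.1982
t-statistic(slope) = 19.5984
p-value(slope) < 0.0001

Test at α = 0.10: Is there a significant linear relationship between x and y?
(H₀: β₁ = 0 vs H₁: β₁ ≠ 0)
Since p-value < 0.0001 < α = 0.10, reject H₀ — the slope is significantly different from 0.

Hypothesis test for the slope coefficient:

H₀: β₁ = 0 (no linear relationship)
H₁: β₁ ≠ 0 (linear relationship exists)

Test statistic: t = β̂₁ / SE(β̂₁) = 3.8844 / 0.1982 = 19.5984

p < 0.0001: how often a slope estimate this far from 0 (in SE units) would arise by chance if β₁ were truly 0.

Decision rule: reject H₀ if p-value < α.
p-value < 0.0001 < α = 0.10 → reject H₀.

There is sufficient evidence at the 10% significance level to conclude that a linear relationship exists between x and y.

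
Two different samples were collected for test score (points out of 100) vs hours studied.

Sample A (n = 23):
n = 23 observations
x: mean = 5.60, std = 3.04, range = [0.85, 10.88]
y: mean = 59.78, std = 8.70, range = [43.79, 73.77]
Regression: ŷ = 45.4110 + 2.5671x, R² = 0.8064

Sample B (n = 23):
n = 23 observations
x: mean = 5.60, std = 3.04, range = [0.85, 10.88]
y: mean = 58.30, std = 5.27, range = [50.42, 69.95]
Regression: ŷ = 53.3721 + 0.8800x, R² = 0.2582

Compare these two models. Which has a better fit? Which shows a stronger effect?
Model A has the better fit (R² = 0.8064 vs 0.2582). Model A shows the stronger effect (|β₁| = 2.5671 vs 0.8800).

Model Comparison:

Which explains more variance? (R²)
- Model A: R² = 0.8064 → 80.64% of variance in test score explained
- Model B: R² = 0.2582 → 25.82% of variance in test score explained
- 0.8064 > 0.2582 → Model A has the better fit

Which has the larger per-hour effect? (|β₁|)
- Model A: β₁ = 2.5671 → predicted test score rises 2.5671 points per additional hour of study time
- Model B: β₁ = 0.8800 → predicted test score rises 0.8800 points per additional hour of study time
- |2.5671| > |0.8800| → Model A shows the stronger marginal effect

Note: R² measures how tightly points cluster around the line; β₁ measures how steep the line is — they answer different questions.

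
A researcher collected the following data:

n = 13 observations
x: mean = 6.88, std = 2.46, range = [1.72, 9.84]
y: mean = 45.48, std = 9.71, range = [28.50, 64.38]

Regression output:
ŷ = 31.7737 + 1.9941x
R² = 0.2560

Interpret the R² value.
R² = 0.2560 means 25.60% of the variation in y is explained by the linear relationship with x. This indicates a weak fit.

R² = 1 − SS_res/SS_tot compares the residual scatter to the total scatter of y about its mean.

Here R² = 0.2560:
- Explained: 25.60% of the variation in y
- Unexplained (residual): 100% − 25.60% = 74.40%
- Rule of thumb (below 0.3 weak; 0.3 to below 0.7 moderate; 0.7 and above strong) → weak

Equivalently, for simple linear regression R² = r², so |r| = √0.2560 ≈ 0.5060.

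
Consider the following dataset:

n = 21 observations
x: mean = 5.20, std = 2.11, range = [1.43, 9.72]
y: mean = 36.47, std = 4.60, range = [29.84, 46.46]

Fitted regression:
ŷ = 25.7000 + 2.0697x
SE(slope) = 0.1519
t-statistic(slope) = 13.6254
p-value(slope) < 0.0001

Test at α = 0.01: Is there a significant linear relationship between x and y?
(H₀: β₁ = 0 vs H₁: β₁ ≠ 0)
Since p-value < 0.0001 < α = 0.01, reject H₀ — the slope is significantly different from 0.

Hypothesis test for the slope coefficient:

H₀: β₁ = 0 (no linear relationship)
H₁: β₁ ≠ 0 (linear relationship exists)

Test statistic: t = β̂₁ / SE(β̂₁) = 2.0697 / 0.1519 = 13.6254

p < 0.0001: how often a slope estimate this far from 0 (in SE units) would arise by chance if β₁ were truly 0.

Decision rule: reject H₀ if p-value < α.
p-value < 0.0001 < α = 0.01 → reject H₀.

At α = 0.01 the data do provide convincing evidence of a nonzero slope.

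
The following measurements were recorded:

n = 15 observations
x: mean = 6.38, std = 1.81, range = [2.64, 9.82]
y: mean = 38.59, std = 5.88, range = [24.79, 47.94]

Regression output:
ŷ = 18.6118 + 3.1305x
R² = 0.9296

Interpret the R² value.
About 92.96% of the variability in y is accounted for by the regression on x (R² = 0.9296) — a strong linear fit.

R² (coefficient of determination) measures the proportion of variance in y explained by the regression model.

Here R² = 0.9296:
- Explained: 92.96% of the variation in y
- Unexplained (residual): 100% − 92.96% = 7.04%
- Rule of thumb (below 0.3 weak; 0.3 to below 0.7 moderate; 0.7 and above strong) → strong

Calculation: R² = 1 − (SS_res / SS_tot), where SS_res is the sum of squared residuals and SS_tot the total sum of squares.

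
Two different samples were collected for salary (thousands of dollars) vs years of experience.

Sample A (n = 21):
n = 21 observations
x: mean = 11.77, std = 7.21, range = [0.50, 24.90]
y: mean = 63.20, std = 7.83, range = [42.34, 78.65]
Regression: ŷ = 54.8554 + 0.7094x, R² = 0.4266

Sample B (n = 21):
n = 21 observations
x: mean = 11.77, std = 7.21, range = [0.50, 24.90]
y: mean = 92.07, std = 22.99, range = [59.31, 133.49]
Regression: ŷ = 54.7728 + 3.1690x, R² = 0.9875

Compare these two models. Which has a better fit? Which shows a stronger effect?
Model B has the better fit (R² = 0.9875 vs 0.4266). Model B shows the stronger effect (|β₁| = 3.1690 vs 0.7094).

Model Comparison:

Which explains more variance? (R²)
- Model A: R² = 0.4266 → 42.66% of variance in salary explained
- Model B: R² = 0.9875 → 98.75% of variance in salary explained
- 0.9875 > 0.4266 → Model B has the better fit

Strength of effect — compare |β₁|:
- Model A: β₁ = 0.7094 → predicted salary rises 0.7094 thousand dollars per additional year of experience
- Model B: β₁ = 3.1690 → predicted salary rises 3.1690 thousand dollars per additional year of experience
- |0.7094| < |3.1690| → Model B shows the stronger marginal effect

Note: A steeper slope doesn't make a better model if the scatter around the line is large.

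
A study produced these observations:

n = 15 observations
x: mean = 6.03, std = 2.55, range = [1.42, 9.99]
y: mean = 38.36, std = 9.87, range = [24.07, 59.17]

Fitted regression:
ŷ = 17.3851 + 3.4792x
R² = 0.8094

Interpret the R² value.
R² = 0.8094 means 80.94% of the variation in y is explained by the linear relationship with x. This indicates a strong fit.

The coefficient of determination R² is the fraction of the total variation in y that the fitted line accounts for.

Here R² = 0.8094:
- Explained: 80.94% of the variation in y
- Unexplained (residual): 100% − 80.94% = 19.06%
- Rule of thumb (below 0.3 weak; 0.3 to below 0.7 moderate; 0.7 and above strong) → strong

Note: R² says nothing about causation, and a high R² does not by itself mean the linear form is appropriate — check the residuals.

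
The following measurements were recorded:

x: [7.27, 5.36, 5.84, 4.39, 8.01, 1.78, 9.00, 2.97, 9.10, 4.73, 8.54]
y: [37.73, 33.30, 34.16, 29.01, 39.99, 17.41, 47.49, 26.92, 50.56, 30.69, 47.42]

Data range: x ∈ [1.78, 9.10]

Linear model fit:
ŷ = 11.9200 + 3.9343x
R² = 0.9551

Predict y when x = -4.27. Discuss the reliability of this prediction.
The equation gives ŷ = -4.8795; however x = -4.27 is 6.05 units below the observed range, so this extrapolated value should not be trusted.

Prediction calculation:
ŷ = 11.9200 + 3.9343 × (-4.27)
ŷ = -4.8795

Reliability:
- Data range: x ∈ [1.78, 9.10]
- Prediction point: x = -4.27 is 6.05 units below the observed range → this is EXTRAPOLATION, not interpolation

Why that matters here:
- R² describes fit only over the sampled x values; it says nothing about behaviour beyond them
- The standard error of prediction grows with (x − x̄)², and x = -4.27 is far from x̄ = 6.09

A defensible statement: 'if the linear trend continued to x = -4.27, y would be about -4.8795' — the premise is untested.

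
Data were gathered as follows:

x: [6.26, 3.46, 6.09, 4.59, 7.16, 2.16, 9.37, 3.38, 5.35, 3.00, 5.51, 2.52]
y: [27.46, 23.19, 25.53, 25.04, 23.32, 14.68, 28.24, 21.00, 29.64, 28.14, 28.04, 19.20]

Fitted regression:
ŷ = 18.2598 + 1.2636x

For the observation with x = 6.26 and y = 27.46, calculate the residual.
Residual = 1.2901

The residual is the difference between the actual value and the predicted value:

Residual = y - ŷ

Step 1: Calculate predicted value
ŷ = 18.2598 + 1.2636 × 6.26
ŷ = 26.1699

Step 2: Calculate residual
Residual = 27.46 - 26.1699
Residual = 1.2901

The residual is positive, so the observed y = 27.46 sits above the regression line (the line underestimates it by 1.2901).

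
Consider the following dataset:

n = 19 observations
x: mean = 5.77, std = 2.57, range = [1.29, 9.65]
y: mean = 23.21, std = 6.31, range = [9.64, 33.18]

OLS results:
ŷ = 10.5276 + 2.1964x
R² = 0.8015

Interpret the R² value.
R² = 0.8015 means 80.15% of the variation in y is explained by the linear relationship with x. This indicates a strong fit.

The coefficient of determination R² is the fraction of the total variation in y that the fitted line accounts for.

Here R² = 0.8015:
- Explained: 80.15% of the variation in y
- Unexplained (residual): 100% − 80.15% = 19.85%
- Rule of thumb (below 0.3 weak; 0.3 to below 0.7 moderate; 0.7 and above strong) → strong

Equivalently, for simple linear regression R² = r², so |r| = √0.8015 ≈ 0.8953.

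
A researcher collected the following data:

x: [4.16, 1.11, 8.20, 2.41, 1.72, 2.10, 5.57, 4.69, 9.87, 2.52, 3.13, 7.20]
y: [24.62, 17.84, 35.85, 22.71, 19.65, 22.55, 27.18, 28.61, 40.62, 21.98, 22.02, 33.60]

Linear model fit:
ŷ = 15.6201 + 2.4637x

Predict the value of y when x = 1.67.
ŷ = 19.7345

Plug x = 1.67 into the fitted line:

ŷ = 15.6201 + 2.4637 × 1.67
ŷ = 15.6201 + 4.1144
ŷ = 19.7345

This is the fitted mean response at that x — an individual observation would come with a wider prediction interval.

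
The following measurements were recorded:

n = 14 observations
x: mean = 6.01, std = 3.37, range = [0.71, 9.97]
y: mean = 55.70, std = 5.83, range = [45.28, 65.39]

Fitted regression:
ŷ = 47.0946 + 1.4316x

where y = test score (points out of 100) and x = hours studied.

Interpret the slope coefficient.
On average, test score is about 1.4316 points higher for every extra hour of study time.

The slope coefficient β₁ = 1.4316 represents the marginal effect of study time on test score.

Interpretation:
- Study time up by 1 hour → predicted test score increases by 1.4316 points
- This is a linear approximation: the same per-unit change is assumed across the whole observed x range
- The sign (+) gives the direction; the magnitude 1.4316 gives the size of the effect per hour

(β₀ = 47.0946 is the fitted value at x = 0 and is not part of the slope interpretation.)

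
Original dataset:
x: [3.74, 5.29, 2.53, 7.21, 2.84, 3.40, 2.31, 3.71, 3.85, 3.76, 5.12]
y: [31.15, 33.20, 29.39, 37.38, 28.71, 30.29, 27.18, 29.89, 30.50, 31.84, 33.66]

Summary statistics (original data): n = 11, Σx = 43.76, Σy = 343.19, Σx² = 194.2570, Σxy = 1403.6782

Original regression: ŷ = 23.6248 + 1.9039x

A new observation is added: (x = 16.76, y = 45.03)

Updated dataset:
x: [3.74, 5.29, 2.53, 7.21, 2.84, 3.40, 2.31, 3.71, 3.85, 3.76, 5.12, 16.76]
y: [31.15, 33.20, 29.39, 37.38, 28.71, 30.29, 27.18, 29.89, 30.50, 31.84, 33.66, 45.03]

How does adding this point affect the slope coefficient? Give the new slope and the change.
Adding the point moves β₁ from 1.9039 to 1.1796, i.e. it decreases by 0.7243 (-38.0%).

The new point has HIGH LEVERAGE: x = 16.76 is far from the original mean x̄ = 43.76/11 ≈ 3.98 (original range [2.31, 7.21]).

Step 1: Update the sums with the new point (n goes from 11 to 12)
Σx  = 43.76 + 16.76 = 60.52
Σy  = 343.19 + 45.03 = 388.22
Σx² = 194.2570 + 16.76² = 194.2570 + 280.8976 = 475.1546
Σxy = 1403.6782 + 16.76×45.03 = 1403.6782 + 754.7028 = 2158.3810

Step 2: Recompute the slope with b₁ = (nΣxy − ΣxΣy) / (nΣx² − (Σx)²)
Numerator   = 12×2158.3810 − 60.52×388.22 = 25900.5720 − 23495.0744 = 2405.4976
Denominator = 12×475.1546 − 60.52² = 5701.8552 − 3662.6704 = 2039.1848
b₁(new) = 2405.4976 / 2039.1848 = 1.1796

(Same formula on the original sums: (11×1403.6782 − 43.76×343.19) / (11×194.2570 − 43.76²) = 422.4658 / 221.8894 = 1.9039, matching the given fit.)

Step 3: Change in slope
Δβ₁ = 1.1796 − 1.9039 = -0.7243
Relative change = -0.7243 / 1.9039 × 100% = -38.0%
→ the slope decreases when the point is added.

A high-leverage point only changes the slope if it is off the original line; here y = 45.03 is below the original trend, so the slope decreases.
In practice: check such a point for data-entry or measurement error.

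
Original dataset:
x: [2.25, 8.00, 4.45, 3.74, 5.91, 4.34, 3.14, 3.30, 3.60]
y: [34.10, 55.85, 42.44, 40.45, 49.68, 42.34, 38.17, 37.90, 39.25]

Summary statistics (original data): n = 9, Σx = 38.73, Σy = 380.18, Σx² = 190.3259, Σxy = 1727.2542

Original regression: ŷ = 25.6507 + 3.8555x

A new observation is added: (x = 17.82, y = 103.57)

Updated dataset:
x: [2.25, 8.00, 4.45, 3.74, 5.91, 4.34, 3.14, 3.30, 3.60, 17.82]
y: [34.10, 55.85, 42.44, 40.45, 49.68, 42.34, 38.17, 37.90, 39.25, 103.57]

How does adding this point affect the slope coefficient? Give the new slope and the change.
Adding the point moves β₁ from 3.8555 to 4.4515, i.e. it increases by 0.5960 (+15.5%).

The new point has HIGH LEVERAGE: x = 17.82 is far from the original mean x̄ = 38.73/9 ≈ 4.30 (original range [2.25, 8.00]).

Step 1: Update the sums with the new point (n goes from 9 to 10)
Σx  = 38.73 + 17.82 = 56.55
Σy  = 380.18 + 103.57 = 483.75
Σx² = 190.3259 + 17.82² = 190.3259 + 317.5524 = 507.8783
Σxy = 1727.2542 + 17.82×103.57 = 1727.2542 + 1845.6174 = 3572.8716

Step 2: Recompute the slope with b₁ = (nΣxy − ΣxΣy) / (nΣx² − (Σx)²)
Numerator   = 10×3572.8716 − 56.55×483.75 = 35728.7160 − 27356.0625 = 8372.6535
Denominator = 10×507.8783 − 56.55² = 5078.7830 − 3197.9025 = 1880.8805
b₁(new) = 8372.6535 / 1880.8805 = 4.4515

(Same formula on the original sums: (9×1727.2542 − 38.73×380.18) / (9×190.3259 − 38.73²) = 820.9164 / 212.9202 = 3.8555, matching the given fit.)

Step 3: Change in slope
Δβ₁ = 4.4515 − 3.8555 = +0.5960
Relative change = +0.5960 / 3.8555 × 100% = +15.5%
→ the slope increases when the point is added.

A high-leverage point only changes the slope if it is off the original line; here y = 103.57 is above the original trend, so the slope increases.
In practice: check such a point for data-entry or measurement error; examine leverage (hᵢ) and Cook's distance rather than deleting it automatically.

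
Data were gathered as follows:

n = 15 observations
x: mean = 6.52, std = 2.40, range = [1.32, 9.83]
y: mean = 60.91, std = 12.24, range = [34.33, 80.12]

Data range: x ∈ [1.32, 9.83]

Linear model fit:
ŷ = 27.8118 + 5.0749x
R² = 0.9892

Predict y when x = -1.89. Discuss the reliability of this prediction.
ŷ = 18.2202 (extrapolation — x = -1.89 lies outside [1.32, 9.83], so reliability is low).

Prediction calculation:
ŷ = 27.8118 + 5.0749 × (-1.89)
ŷ = 18.2202

Reliability:
- Data range: x ∈ [1.32, 9.83]
- Prediction point: x = -1.89 is 3.21 units below the observed range → this is EXTRAPOLATION, not interpolation

Why that matters here:
- There are no observations near this x to validate the fitted line there
- The linear relationship may not hold outside the observed range
- Real relationships often flatten, saturate, or turn nonlinear at extremes

A defensible statement: 'if the linear trend continued to x = -1.89, y would be about 18.2202' — the premise is untested.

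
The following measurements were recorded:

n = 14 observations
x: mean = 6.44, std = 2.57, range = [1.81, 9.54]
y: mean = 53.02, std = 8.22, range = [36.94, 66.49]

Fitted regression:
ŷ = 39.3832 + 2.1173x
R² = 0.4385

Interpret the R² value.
R² = 0.4385 means 43.85% of the variation in y is explained by the linear relationship with x. This indicates a moderate fit.

R² = 1 − SS_res/SS_tot compares the residual scatter to the total scatter of y about its mean.

Here R² = 0.4385:
- Explained: 43.85% of the variation in y
- Unexplained (residual): 100% − 43.85% = 56.15%
- Rule of thumb (below 0.3 weak; 0.3 to below 0.7 moderate; 0.7 and above strong) → moderate

Note: R² never decreases when predictors are added, so it should not be used alone to compare models of different size.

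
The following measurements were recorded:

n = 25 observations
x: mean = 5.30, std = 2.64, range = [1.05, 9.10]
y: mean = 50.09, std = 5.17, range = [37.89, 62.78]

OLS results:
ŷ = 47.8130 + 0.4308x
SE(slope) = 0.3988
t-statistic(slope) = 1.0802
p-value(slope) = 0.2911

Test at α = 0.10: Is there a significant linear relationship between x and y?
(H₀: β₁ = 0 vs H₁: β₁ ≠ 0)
p-value = 0.2911 ≥ α = 0.10, so we fail to reject H₀. The relationship is not significant.

Hypothesis test for the slope coefficient:

H₀: β₁ = 0 (no linear relationship)
H₁: β₁ ≠ 0 (linear relationship exists)

Test statistic: t = β̂₁ / SE(β̂₁) = 0.4308 / 0.3988 = 1.0802

With df = 23, the two-sided p-value for |t| = 1.0802 is 0.2911.

Decision rule: reject H₀ if p-value < α.
p-value = 0.2911 ≥ α = 0.10 → fail to reject H₀.

At α = 0.10 the data do not provide convincing evidence of a nonzero slope.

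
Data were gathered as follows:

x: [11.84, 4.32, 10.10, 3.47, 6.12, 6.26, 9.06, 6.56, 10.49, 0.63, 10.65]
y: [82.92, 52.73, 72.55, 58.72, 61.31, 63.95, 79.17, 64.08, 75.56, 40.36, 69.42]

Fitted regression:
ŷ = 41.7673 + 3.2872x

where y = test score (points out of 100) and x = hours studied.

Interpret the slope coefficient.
For each additional hour of study time, predicted test score increases by approximately 3.2872 points.

The slope coefficient β₁ = 3.2872 represents the marginal effect of study time on test score.

Interpretation:
- Study time up by 1 hour → predicted test score increases by 3.2872 points
- This is a linear approximation: the same per-unit change is assumed across the whole observed x range

The intercept β₀ = 41.7673 is the predicted test score when study time = 0; since the smallest observed x is 0.63, this is an extrapolation and mainly anchors the line.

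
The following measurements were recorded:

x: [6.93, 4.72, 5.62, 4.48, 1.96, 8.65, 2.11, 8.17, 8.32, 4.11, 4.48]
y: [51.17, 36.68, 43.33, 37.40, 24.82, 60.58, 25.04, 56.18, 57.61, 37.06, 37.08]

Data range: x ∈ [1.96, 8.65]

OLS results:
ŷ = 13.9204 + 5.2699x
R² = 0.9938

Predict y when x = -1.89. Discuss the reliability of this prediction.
ŷ = 3.9603 (extrapolation — x = -1.89 lies outside [1.96, 8.65], so reliability is low).

Prediction calculation:
ŷ = 13.9204 + 5.2699 × (-1.89)
ŷ = 3.9603

Reliability:
- Data range: x ∈ [1.96, 8.65]
- Prediction point: x = -1.89 is 3.85 units below the observed range → this is EXTRAPOLATION, not interpolation

Why that matters here:
- There are no observations near this x to validate the fitted line there
- The linear relationship may not hold outside the observed range

The R² = 0.9938 only validates the fit within [1.96, 8.65]; treat ŷ = 3.9603 with caution.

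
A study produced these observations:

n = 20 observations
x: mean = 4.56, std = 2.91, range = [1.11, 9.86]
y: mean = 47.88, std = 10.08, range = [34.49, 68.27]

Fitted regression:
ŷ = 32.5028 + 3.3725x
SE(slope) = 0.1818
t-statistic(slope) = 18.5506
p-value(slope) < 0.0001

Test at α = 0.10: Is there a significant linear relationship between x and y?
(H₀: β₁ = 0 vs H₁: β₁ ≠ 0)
Since p-value < 0.0001 < α = 0.10, reject H₀ — the slope is significantly different from 0.

Hypothesis test for the slope coefficient:

H₀: β₁ = 0 (no linear relationship)
H₁: β₁ ≠ 0 (linear relationship exists)

Test statistic: t = β̂₁ / SE(β̂₁) = 3.3725 / 0.1818 = 18.5506

p < 0.0001: how often a slope estimate this far from 0 (in SE units) would arise by chance if β₁ were truly 0.

Decision rule: reject H₀ if p-value < α.
p-value < 0.0001 < α = 0.10 → reject H₀.

There is sufficient evidence at the 10% significance level to conclude that a linear relationship exists between x and y.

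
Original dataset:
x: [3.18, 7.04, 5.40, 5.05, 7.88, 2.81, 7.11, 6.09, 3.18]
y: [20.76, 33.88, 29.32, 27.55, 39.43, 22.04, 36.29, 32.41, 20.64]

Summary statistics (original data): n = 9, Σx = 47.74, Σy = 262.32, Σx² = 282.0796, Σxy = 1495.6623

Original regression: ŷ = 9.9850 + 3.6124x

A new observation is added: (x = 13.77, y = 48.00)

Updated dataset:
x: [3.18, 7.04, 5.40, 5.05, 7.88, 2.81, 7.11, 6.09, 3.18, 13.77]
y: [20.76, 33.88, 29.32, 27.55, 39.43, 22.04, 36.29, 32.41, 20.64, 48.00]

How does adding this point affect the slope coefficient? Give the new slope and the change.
The slope changes from 3.6124 to 2.6552 (change of -0.9572, or -26.5%).

The new point has HIGH LEVERAGE: x = 13.77 is far from the original mean x̄ = 47.74/9 ≈ 5.30 (original range [2.81, 7.88]).

Step 1: Update the sums with the new point (n goes from 9 to 10)
Σx  = 47.74 + 13.77 = 61.51
Σy  = 262.32 + 48.00 = 310.32
Σx² = 282.0796 + 13.77² = 282.0796 + 189.6129 = 471.6925
Σxy = 1495.6623 + 13.77×48.00 = 1495.6623 + 660.9600 = 2156.6223

Step 2: Recompute the slope with b₁ = (nΣxy − ΣxΣy) / (nΣx² − (Σx)²)
Numerator   = 10×2156.6223 − 61.51×310.32 = 21566.2230 − 19087.7832 = 2478.4398
Denominator = 10×471.6925 − 61.51² = 4716.9250 − 3783.4801 = 933.4449
b₁(new) = 2478.4398 / 933.4449 = 2.6552

(Same formula on the original sums: (9×1495.6623 − 47.74×262.32) / (9×282.0796 − 47.74²) = 937.8039 / 259.6088 = 3.6124, matching the given fit.)

Step 3: Change in slope
Δβ₁ = 2.6552 − 3.6124 = -0.9572
Relative change = -0.9572 / 3.6124 × 100% = -26.5%
→ the slope decreases when the point is added.

A high-leverage point only changes the slope if it is off the original line; here y = 48.00 is below the original trend, so the slope decreases.
In practice: check such a point for data-entry or measurement error.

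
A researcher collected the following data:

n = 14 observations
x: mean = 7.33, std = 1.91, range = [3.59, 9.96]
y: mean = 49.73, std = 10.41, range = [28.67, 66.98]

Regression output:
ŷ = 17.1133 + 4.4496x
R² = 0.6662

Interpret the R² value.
About 66.62% of the variability in y is accounted for by the regression on x (R² = 0.6662) — a moderate linear fit.

R² = 1 − SS_res/SS_tot compares the residual scatter to the total scatter of y about its mean.

Here R² = 0.6662:
- Explained: 66.62% of the variation in y
- Unexplained (residual): 100% − 66.62% = 33.38%
- Rule of thumb (below 0.3 weak; 0.3 to below 0.7 moderate; 0.7 and above strong) → moderate

Note: R² says nothing about causation, and a high R² does not by itself mean the linear form is appropriate — check the residuals.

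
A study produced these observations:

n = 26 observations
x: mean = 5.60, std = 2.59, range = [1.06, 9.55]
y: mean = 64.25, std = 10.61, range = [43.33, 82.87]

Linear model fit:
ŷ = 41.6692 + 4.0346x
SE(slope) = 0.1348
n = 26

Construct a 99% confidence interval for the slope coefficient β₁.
The 99% CI for β₁ is (3.6576, 4.4116)

Confidence interval for the slope:

The 99% CI for β₁ is: β̂₁ ± t*(α/2, n-2) × SE(β̂₁)

Step 1: Find critical t-value
- Confidence level = 0.99
- Degrees of freedom = n - 2 = 26 - 2 = 24
- t*(α/2, 24) = 2.7969

Step 2: Calculate margin of error
Margin = 2.7969 × 0.1348 = 0.3770

Step 3: Construct interval
CI = 4.0346 ± 0.3770
CI = (3.6576, 4.4116)

Interpretation: each one-unit increase in x is associated with a change in mean y of between 3.6576 and 4.4116, with 99% confidence.
Since 0 is outside the interval, a two-sided test at α = 0.01 would reject H₀: β₁ = 0.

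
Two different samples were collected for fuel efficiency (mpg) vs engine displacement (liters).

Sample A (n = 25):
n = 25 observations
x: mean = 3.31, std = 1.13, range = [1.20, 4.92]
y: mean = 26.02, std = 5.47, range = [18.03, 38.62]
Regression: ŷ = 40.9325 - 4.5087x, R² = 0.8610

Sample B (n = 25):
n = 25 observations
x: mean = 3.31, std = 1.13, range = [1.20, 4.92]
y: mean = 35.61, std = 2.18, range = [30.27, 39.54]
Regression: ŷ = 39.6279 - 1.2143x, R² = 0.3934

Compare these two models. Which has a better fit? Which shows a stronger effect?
Model A has the better fit (R² = 0.8610 vs 0.3934). Model A shows the stronger effect (|β₁| = 4.5087 vs 1.2143).

Model Comparison:

Which explains more variance? (R²)
- Model A: R² = 0.8610 → 86.10% of variance in fuel efficiency explained
- Model B: R² = 0.3934 → 39.34% of variance in fuel efficiency explained
- 0.8610 > 0.3934 → Model A has the better fit

Which has the larger per-liter effect? (|β₁|)
- Model A: β₁ = -4.5087 → predicted fuel efficiency falls 4.5087 mpg per additional liter of engine displacement
- Model B: β₁ = -1.2143 → predicted fuel efficiency falls 1.2143 mpg per additional liter of engine displacement
- |-4.5087| > |-1.2143| → Model A shows the stronger marginal effect

Note: The two samples could reflect different populations, time periods, or measurement quality.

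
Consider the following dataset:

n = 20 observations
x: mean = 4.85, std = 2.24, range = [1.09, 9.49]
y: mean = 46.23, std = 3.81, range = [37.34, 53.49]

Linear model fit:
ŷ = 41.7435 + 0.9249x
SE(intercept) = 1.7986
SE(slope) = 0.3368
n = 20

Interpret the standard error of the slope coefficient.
SE(slope) = 0.3368 measures the uncertainty in the estimated slope. The coefficient is estimated with moderate precision (SE/|β̂₁| = 36.4%).

What SE measures:
- The standard error quantifies the sampling variability of the coefficient estimate
- It is the estimated standard deviation of β̂₁ across hypothetical repeated samples of the same size
- Smaller SE → more precise estimate

Relative precision:
- SE / |β̂₁| = 0.3368 / 0.9249 = 36.4%
- Rule of thumb (under 20%: precise; 20% to under 50%: moderately precise; 50% or more: imprecise) → moderately precise

Link to interval estimation: a confidence interval for β₁ is β̂₁ ± t* × 0.3368, so SE sets the half-width per unit of t*.

What drives SE(β̂₁): larger n (here n = 20) → smaller SE; wider spread of x values → smaller SE; more residual scatter → larger SE.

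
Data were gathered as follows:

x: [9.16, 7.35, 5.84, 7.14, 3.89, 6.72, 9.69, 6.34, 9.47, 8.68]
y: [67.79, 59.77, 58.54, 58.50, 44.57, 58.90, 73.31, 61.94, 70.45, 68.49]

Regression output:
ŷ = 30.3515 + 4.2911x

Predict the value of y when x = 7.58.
ŷ = 62.8780

Plug x = 7.58 into the fitted line:

ŷ = 30.3515 + 4.2911 × 7.58
ŷ = 30.3515 + 32.5265
ŷ = 62.8780

This is a point prediction; actual observations scatter around it by roughly the residual standard deviation.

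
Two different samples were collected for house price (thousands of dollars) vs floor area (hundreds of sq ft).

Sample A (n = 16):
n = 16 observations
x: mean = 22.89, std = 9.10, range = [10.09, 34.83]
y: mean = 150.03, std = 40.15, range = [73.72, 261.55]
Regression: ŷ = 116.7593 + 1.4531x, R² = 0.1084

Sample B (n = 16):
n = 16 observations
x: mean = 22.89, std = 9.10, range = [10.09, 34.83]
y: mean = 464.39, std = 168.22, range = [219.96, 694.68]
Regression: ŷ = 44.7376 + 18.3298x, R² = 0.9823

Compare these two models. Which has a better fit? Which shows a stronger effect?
Model B has the better fit (R² = 0.9823 vs 0.1084). Model B shows the stronger effect (|β₁| = 18.3298 vs 1.4531).

Model Comparison:

Which explains more variance? (R²)
- Model A: R² = 0.1084 → 10.84% of variance in house price explained
- Model B: R² = 0.9823 → 98.23% of variance in house price explained
- 0.9823 > 0.1084 → Model B has the better fit

Strength of effect — compare |β₁|:
- Model A: β₁ = 1.4531 → predicted house price rises 1.4531 thousand dollars per additional hundred sq ft of floor area
- Model B: β₁ = 18.3298 → predicted house price rises 18.3298 thousand dollars per additional hundred sq ft of floor area
- |1.4531| < |18.3298| → Model B shows the stronger marginal effect

Notes:
- The two samples could reflect different populations, time periods, or measurement quality.
- R² measures how tightly points cluster around the line; β₁ measures how steep the line is — they answer different questions.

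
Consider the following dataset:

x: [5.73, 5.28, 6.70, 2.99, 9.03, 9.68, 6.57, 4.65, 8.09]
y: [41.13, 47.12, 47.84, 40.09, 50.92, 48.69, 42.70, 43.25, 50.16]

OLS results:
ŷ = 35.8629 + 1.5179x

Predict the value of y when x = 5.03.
ŷ = 43.4979

To predict y for x = 5.03, substitute into the regression equation:

ŷ = 35.8629 + 1.5179 × 5.03
ŷ = 35.8629 + 7.6350
ŷ = 43.4979

This is the fitted mean response at that x — an individual observation would come with a wider prediction interval.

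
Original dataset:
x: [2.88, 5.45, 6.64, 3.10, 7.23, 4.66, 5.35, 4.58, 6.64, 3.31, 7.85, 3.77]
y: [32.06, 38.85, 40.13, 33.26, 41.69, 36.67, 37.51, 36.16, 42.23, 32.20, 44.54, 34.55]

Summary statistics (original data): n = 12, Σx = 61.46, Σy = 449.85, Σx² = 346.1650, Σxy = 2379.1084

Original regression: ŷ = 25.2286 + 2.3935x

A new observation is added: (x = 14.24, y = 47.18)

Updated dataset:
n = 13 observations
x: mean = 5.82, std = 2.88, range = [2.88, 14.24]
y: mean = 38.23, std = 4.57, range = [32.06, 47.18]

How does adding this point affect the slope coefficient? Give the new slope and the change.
New slope β₁ = 1.4492 versus 2.3935 before: a change of -0.9443 (-39.5%).

The new point has HIGH LEVERAGE: x = 14.24 is far from the original mean x̄ = 61.46/12 ≈ 5.12 (original range [2.88, 7.85]).

Step 1: Update the sums with the new point (n goes from 12 to 13)
Σx  = 61.46 + 14.24 = 75.70
Σy  = 449.85 + 47.18 = 497.03
Σx² = 346.1650 + 14.24² = 346.1650 + 202.7776 = 548.9426
Σxy = 2379.1084 + 14.24×47.18 = 2379.1084 + 671.8432 = 3050.9516

Step 2: Recompute the slope with b₁ = (nΣxy − ΣxΣy) / (nΣx² − (Σx)²)
Numerator   = 13×3050.9516 − 75.70×497.03 = 39662.3708 − 37625.1710 = 2037.1998
Denominator = 13×548.9426 − 75.70² = 7136.2538 − 5730.4900 = 1405.7638
b₁(new) = 2037.1998 / 1405.7638 = 1.4492

(Same formula on the original sums: (12×2379.1084 − 61.46×449.85) / (12×346.1650 − 61.46²) = 901.5198 / 376.6484 = 2.3935, matching the given fit.)

Step 3: Change in slope
Δβ₁ = 1.4492 − 2.3935 = -0.9443
Relative change = -0.9443 / 2.3935 × 100% = -39.5%
→ the slope decreases when the point is added.

Because the point sits below the extension of the original line at a high-leverage x, it tilts the fit down.
In practice: investigate whether it comes from the same population as the rest of the sample; examine leverage (hᵢ) and Cook's distance rather than deleting it automatically.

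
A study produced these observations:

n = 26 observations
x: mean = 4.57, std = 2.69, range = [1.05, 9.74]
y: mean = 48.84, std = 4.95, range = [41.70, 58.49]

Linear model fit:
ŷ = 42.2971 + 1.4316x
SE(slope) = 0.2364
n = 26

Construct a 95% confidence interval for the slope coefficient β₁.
The 95% CI for β₁ is (0.9437, 1.9195)

Confidence interval for the slope:

The 95% CI for β₁ is: β̂₁ ± t*(α/2, n-2) × SE(β̂₁)

Step 1: Find critical t-value
- Confidence level = 0.95
- Degrees of freedom = n - 2 = 26 - 2 = 24
- t*(α/2, 24) = 2.0639

Step 2: Calculate margin of error
Margin = 2.0639 × 0.2364 = 0.4879

Step 3: Construct interval
CI = 1.4316 ± 0.4879
CI = (0.9437, 1.9195)

Interpretation: intervals built this way capture the true β₁ in 95% of repeated samples; here the plausible range for the per-unit effect of x on y is 0.9437 to 1.9195.
The interval does not include 0, suggesting a significant linear relationship.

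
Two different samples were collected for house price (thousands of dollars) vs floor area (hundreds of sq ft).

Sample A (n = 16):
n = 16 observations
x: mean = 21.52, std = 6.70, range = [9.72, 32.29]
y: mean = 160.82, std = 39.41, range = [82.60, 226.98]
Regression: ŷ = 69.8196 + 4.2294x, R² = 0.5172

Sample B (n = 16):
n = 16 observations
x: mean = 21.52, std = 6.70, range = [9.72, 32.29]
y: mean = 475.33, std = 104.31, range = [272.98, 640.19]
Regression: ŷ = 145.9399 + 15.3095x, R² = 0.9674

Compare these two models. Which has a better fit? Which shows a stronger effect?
Model B has the better fit (R² = 0.9674 vs 0.5172). Model B shows the stronger effect (|β₁| = 15.3095 vs 4.2294).

Model Comparison:

Goodness of fit (R²):
- Model A: R² = 0.5172 → 51.72% of variance in house price explained
- Model B: R² = 0.9674 → 96.74% of variance in house price explained
- 0.9674 > 0.5172 → Model B has the better fit

Strength of effect — compare |β₁|:
- Model A: β₁ = 4.2294 → predicted house price rises 4.2294 thousand dollars per additional hundred sq ft of floor area
- Model B: β₁ = 15.3095 → predicted house price rises 15.3095 thousand dollars per additional hundred sq ft of floor area
- |4.2294| < |15.3095| → Model B shows the stronger marginal effect

Notes:
- The two samples could reflect different populations, time periods, or measurement quality.
- A better fit (higher R²) doesn't necessarily mean a more important relationship.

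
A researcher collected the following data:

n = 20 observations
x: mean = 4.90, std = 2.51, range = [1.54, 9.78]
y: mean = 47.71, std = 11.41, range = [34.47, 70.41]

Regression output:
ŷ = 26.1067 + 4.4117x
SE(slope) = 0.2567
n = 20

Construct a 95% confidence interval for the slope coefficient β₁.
The 95% CI for β₁ is (3.8724, 4.9510)

Confidence interval for the slope:

The 95% CI for β₁ is: β̂₁ ± t*(α/2, n-2) × SE(β̂₁)

Step 1: Find critical t-value
- Confidence level = 0.95
- Degrees of freedom = n - 2 = 20 - 2 = 18
- t*(α/2, 18) = 2.1009

Step 2: Calculate margin of error
Margin = 2.1009 × 0.2567 = 0.5393

Step 3: Construct interval
CI = 4.4117 ± 0.5393
CI = (3.8724, 4.9510)

Interpretation: each one-unit increase in x is associated with a change in mean y of between 3.8724 and 4.9510, with 95% confidence.
Both endpoints are positive, so the data support a genuinely positive slope at this confidence level.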